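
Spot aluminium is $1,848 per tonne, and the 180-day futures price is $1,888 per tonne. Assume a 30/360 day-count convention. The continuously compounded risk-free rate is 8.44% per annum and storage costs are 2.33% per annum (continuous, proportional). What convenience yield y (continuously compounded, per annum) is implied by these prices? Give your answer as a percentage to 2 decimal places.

F = S·e^((r+u−y)T) ⇒ (r+u−y) = ln(F/S)/T
ln(1888/1848) = 0.021414; /T ⇒ 0.042828
y = r + u − ln(F/S)/T = 0.0844 + 0.0233 − 0.042828 = 0.064872
y = 6.49%

6.49%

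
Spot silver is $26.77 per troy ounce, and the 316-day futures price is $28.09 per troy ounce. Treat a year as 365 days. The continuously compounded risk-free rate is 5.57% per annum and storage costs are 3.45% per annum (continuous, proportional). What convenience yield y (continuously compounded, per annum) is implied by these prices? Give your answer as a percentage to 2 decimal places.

F = S·e^((r+u−y)T) ⇒ (r+u−y) = ln(F/S)/T
ln(28.09/26.77) = 0.048132; /T ⇒ 0.055596
y = r + u − ln(F/S)/T = 0.0557 + 0.0345 − 0.055596 = 0.034604
y = 3.46%

3.46%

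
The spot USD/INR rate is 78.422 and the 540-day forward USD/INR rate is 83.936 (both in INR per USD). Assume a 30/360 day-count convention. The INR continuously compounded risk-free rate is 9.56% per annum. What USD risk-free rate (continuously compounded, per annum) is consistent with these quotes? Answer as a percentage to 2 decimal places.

F = S·e^((r_INR − r_USD)T) ⇒ r_USD = r_INR − ln(F/S)/T
ln(83.936/78.422) = 0.067950; /(540/360) = 0.045300
r_USD = 0.0956 − 0.045300 = 0.050300
r_USD = 5.03%

5.03%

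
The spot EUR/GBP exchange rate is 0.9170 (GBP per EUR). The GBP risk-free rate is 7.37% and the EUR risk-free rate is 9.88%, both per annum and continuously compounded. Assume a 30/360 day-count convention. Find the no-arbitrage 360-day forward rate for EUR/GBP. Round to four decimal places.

0.8943

F = S·e^((r_GBP − r_EUR)T) = 0.9170 · e^((0.0737 − 0.0988) × 360/360)
= 0.9170 · e^-0.025100 = 0.9170 × 0.975212
F = 0.8943 GBP per EUR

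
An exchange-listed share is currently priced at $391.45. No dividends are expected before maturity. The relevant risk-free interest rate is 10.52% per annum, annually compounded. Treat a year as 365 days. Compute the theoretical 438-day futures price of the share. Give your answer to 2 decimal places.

$441.37

F = S · (1+r)^T
= 391.45 × 1.127532
F = $441.37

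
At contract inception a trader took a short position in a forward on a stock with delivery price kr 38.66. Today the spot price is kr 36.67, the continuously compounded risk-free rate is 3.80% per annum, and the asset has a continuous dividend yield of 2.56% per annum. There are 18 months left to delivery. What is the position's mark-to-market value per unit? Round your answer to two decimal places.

kr 1.23

Current fair forward for the remaining 18 months: F = S·e^((r − q)·T), (r − q) = 0.0380 − 0.0256 = 0.0124
F = 36.67 · e^(0.0124 × 18/12) = 36.67 × 1.018774 = 37.3584
Value of long forward = (F − K)·e^(−rT) = (37.3584 − 38.66) · e^(−0.0380·18/12)
= -1.3016 × 0.944594 = -1.23
Short position value = −(long value) = kr 1.23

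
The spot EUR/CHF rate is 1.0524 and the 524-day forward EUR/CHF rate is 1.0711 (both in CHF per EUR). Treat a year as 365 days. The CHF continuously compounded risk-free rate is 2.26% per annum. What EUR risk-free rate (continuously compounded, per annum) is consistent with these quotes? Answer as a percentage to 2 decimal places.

1.03%

F = S·e^((r_CHF − r_EUR)T) ⇒ r_EUR = r_CHF − ln(F/S)/T
ln(1.0711/1.0524) = 0.017613; /(524/365) = 0.012269
r_EUR = 0.0226 − 0.012269 = 0.010331
r_EUR = 1.03%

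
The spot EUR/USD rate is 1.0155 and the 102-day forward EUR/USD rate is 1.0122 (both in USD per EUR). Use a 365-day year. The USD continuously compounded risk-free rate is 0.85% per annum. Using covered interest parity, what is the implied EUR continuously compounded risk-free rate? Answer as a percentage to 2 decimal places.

F = S·e^((r_USD − r_EUR)T) ⇒ r_EUR = r_USD − ln(F/S)/T
ln(1.0122/1.0155) = -0.003255; /(102/365) = -0.011648
r_EUR = 0.0085 + 0.011648 = 0.020148
r_EUR = 2.01%

2.01%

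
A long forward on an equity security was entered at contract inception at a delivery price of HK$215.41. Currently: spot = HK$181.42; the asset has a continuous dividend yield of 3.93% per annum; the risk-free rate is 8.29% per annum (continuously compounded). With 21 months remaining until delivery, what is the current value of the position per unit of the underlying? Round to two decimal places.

-HK$16.96

Current fair forward for the remaining 21 months: F = S·e^((r − q)·T), (r − q) = 0.0829 − 0.0393 = 0.0436
F = 181.42 · e^(0.0436 × 21/12) = 181.42 × 1.079286 = 195.8041
Value of long forward = (F − K)·e^(−rT) = (195.8041 − 215.41) · e^(−0.0829·21/12)
= -19.6059 × 0.864957 = -16.96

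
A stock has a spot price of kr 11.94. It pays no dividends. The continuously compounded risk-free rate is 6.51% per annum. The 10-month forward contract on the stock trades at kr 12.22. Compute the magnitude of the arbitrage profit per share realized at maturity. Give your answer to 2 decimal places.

Fair forward: F* = S·e^(carry·T), with carry = r = 0.0651
F* = 11.94 · e^(0.0651 × 10/12) = 11.94 · e^0.054250 = 11.94 × 1.055749 = kr 12.6056
Market kr 12.22 < fair kr 12.6056: forward underpriced → reverse cash-and-carry (short spot, go long the forward).
At maturity, profit = |F_mkt − F*| = |12.22 − 12.6056| = kr 0.39 per share

kr 0.39 per share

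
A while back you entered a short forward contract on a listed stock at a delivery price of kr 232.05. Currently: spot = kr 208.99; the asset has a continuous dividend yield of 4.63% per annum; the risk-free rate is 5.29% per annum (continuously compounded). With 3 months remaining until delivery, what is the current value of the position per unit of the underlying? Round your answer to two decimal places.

Current fair forward for the remaining 3 months: F = S·e^((r − q)·T), (r − q) = 0.0529 − 0.0463 = 0.0066
F = 208.99 · e^(0.0066 × 3/12) = 208.99 × 1.001651 = 209.3350
Value of long forward = (F − K)·e^(−rT) = (209.3350 − 232.05) · e^(−0.0529·3/12)
= -22.7150 × 0.986862 = -22.42
Short position value = −(long value) = kr 22.42

kr 22.42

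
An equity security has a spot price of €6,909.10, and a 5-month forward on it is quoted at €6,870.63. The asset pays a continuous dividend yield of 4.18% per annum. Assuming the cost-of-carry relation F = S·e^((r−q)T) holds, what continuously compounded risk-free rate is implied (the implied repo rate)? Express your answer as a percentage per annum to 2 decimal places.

From F = S·e^((r−q)T): (r − q) = ln(F/S)/T
ln(6870.63/6909.10) = ln(0.994432) = -0.005584
(r − q) = -0.005584 / (5/12) = -0.013402
r = ln(F/S)/T + q = -0.013402 + 0.0418 = 0.028398
r = 2.84%

2.84%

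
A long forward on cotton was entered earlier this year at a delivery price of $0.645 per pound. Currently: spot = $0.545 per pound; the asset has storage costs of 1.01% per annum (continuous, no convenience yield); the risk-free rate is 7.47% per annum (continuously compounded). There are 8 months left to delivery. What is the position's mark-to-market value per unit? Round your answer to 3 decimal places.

-$0.065 per pound

Current fair forward for the remaining 8 months: F = S·e^((r + u)·T), (r + u) = 0.0747 + 0.0101 = 0.0848
F = 0.545 · e^(0.0848 × 8/12) = 0.545 × 1.058162 = 0.5767
Value of long forward = (F − K)·e^(−rT) = (0.5767 − 0.645) · e^(−0.0747·8/12)
= -0.0683 × 0.951420 = -0.065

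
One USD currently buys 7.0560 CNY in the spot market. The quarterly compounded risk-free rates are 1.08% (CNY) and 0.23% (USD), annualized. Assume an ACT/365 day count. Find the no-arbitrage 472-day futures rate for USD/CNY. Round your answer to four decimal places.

By covered interest parity, F = S · (1+r_CNY/4)^(4T) / (1+r_USD/4)^(4T)
= 7.0560 × 1.014045 / 1.002978 = 7.0560 × 1.011034
F = 7.1339 CNY per USD

7.1339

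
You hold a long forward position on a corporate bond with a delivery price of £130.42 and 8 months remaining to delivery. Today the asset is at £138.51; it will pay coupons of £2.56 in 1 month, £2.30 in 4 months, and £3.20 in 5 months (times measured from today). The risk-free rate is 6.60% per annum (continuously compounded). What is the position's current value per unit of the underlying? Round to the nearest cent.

£5.79

PV(remaining coupons) I = 2.56·e^(−0.0660·1/12) + 2.30·e^(−0.0660·4/12) + 3.20·e^(−0.0660·5/12) = 7.9091
Current forward F = (S − I)·e^(rT) = (138.51 − 7.9091)·e^(0.0660·8/12) = 130.6009 × 1.044982 = 136.4756
Value (long) = (F − K)·e^(−rT) = (136.4756 − 130.42) × 0.956954 = 5.7949
Value = £5.79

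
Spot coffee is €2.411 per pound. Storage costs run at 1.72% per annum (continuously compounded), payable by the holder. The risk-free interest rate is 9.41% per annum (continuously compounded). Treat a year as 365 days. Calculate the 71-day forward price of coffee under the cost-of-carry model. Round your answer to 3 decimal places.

€2.464 per pound

Net carry = r + u − y = 0.0941 + 0.0172 − 0.0000 = 0.1113
F = S·e^((r+u−y)T) = 2.411 · e^(0.1113 × 71/365) = 2.411 · e^0.021650
= 2.411 × 1.021886 = €2.464 per pound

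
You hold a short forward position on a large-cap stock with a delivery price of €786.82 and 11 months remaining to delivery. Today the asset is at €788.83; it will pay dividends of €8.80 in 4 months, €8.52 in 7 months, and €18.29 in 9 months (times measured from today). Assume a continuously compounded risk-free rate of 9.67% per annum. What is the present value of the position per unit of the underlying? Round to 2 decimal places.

-€35.17

PV(remaining dividends) I = 8.80·e^(−0.0967·4/12) + 8.52·e^(−0.0967·7/12) + 18.29·e^(−0.0967·9/12) = 33.5841
Current forward F = (S − I)·e^(rT) = (788.83 − 33.5841)·e^(0.0967·11/12) = 755.2459 × 1.092689 = 825.2489
Value (long) = (F − K)·e^(−rT) = (825.2489 − 786.82) × 0.915173 = 35.1691
Short position value = −(long value) = -€35.17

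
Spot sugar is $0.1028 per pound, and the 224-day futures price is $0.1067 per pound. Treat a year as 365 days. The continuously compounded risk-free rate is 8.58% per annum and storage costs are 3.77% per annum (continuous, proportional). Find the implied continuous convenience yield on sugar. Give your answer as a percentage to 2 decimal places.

F = S·e^((r+u−y)T) ⇒ (r+u−y) = ln(F/S)/T
ln(0.1067/0.1028) = 0.037236; /T ⇒ 0.060675
y = r + u − ln(F/S)/T = 0.0858 + 0.0377 − 0.060675 = 0.062825
y = 6.28%

6.28%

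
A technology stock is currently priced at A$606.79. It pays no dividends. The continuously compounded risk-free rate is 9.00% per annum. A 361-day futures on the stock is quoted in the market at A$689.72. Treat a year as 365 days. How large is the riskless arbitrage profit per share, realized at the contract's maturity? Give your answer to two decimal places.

A$26.44 per share

Fair futures: F* = S·e^(carry·T), with carry = r = 0.0900
F* = 606.79 · e^(0.0900 × 361/365) = 606.79 · e^0.089014 = 606.79 × 1.093096 = A$663.2797
Market A$689.72 > fair A$663.2797: forward overpriced → cash-and-carry (buy spot, short the forward).
At maturity, profit = |F_mkt − F*| = |689.72 − 663.2797| = A$26.44 per share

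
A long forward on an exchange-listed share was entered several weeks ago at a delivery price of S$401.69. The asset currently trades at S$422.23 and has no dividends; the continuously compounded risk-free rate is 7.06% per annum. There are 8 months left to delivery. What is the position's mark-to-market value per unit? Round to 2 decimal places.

S$39.01

Current fair forward for the remaining 8 months: F = S·e^(r·T), r = 0.0706
F = 422.23 · e^(0.0706 × 8/12) = 422.23 × 1.048192 = 442.5781
Value of long forward = (F − K)·e^(−rT) = (442.5781 − 401.69) · e^(−0.0706·8/12)
= 40.8881 × 0.954024 = 39.01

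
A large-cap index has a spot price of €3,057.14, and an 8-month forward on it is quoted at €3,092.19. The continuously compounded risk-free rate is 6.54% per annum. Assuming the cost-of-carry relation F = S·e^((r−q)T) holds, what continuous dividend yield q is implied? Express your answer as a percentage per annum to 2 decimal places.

From F = S·e^((r−q)T): (r − q) = ln(F/S)/T
ln(3092.19/3057.14) = ln(1.011465) = 0.011400
(r − q) = 0.011400 / (8/12) = 0.017100
q = r − ln(F/S)/T = 0.0654 − 0.017100 = 0.048300
q = 4.83%

4.83%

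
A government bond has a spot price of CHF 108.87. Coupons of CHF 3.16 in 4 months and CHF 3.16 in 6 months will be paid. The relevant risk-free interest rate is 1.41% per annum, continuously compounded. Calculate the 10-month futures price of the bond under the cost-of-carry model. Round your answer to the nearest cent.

CHF 103.80

PV(coupons) I = 3.16·e^(−0.0141·4/12) + 3.16·e^(−0.0141·6/12)
I = 3.1452 + 3.1378 = 6.2830
F = (S − I)·e^(rT) = (108.87 − 6.2830) · e^(0.0141·10/12)
= 102.5870 · e^0.011750 = 102.5870 × 1.011819 = CHF 103.80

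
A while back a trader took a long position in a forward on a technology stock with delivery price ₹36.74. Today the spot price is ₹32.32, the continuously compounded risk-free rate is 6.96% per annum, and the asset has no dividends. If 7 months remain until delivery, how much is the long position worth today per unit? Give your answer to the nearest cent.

-₹2.96

Current fair forward for the remaining 7 months: F = S·e^(r·T), r = 0.0696
F = 32.32 · e^(0.0696 × 7/12) = 32.32 × 1.041435 = 33.6592
Value of long forward = (F − K)·e^(−rT) = (33.6592 − 36.74) · e^(−0.0696·7/12)
= -3.0808 × 0.960213 = -2.96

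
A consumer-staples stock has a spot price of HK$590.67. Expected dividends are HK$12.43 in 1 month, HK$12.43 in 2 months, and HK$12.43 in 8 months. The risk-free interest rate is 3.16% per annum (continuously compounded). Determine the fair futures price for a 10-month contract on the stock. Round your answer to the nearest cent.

PV(dividends) I = 12.43·e^(−0.0316·1/12) + 12.43·e^(−0.0316·2/12) + 12.43·e^(−0.0316·8/12)
I = 12.3973 + 12.3647 + 12.1709 = 36.9329
F = (S − I)·e^(rT) = (590.67 − 36.9329) · e^(0.0316·10/12)
= 553.7371 · e^0.026333 = 553.7371 × 1.026683 = HK$568.51

HK$568.51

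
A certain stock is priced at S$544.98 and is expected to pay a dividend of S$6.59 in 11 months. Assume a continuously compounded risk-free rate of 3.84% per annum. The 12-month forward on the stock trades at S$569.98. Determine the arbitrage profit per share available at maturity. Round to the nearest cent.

PV(dividends) I = 6.59·e^(−0.0384·11/12) = 6.3621
Fair forward F* = (S − I)·e^(rT) = (544.98 − 6.3621)·e^0.038400 = 538.6179 × 1.039147 = 559.7032
Market S$569.98 > fair 559.7032: forward overpriced → cash-and-carry (borrow at r, buy the stock and collect the dividends, short the forward).
Profit at T = |F_mkt − F*| = |569.98 − 559.7032| = S$10.28 per share

S$10.28 per share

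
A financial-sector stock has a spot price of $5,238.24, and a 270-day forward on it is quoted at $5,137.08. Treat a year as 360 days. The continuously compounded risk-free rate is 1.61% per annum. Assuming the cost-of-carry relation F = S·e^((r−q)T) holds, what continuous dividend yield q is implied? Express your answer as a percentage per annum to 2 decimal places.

4.21%

From F = S·e^((r−q)T): (r − q) = ln(F/S)/T
ln(5137.08/5238.24) = ln(0.980688) = -0.019501
(r − q) = -0.019501 / (270/360) = -0.026001
q = r − ln(F/S)/T = 0.0161 + 0.026001 = 0.042101
q = 4.21%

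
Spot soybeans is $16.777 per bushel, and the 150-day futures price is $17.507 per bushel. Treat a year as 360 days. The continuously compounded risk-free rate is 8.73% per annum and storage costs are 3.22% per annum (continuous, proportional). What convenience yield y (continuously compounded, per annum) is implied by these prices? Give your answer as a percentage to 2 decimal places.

1.73%

F = S·e^((r+u−y)T) ⇒ (r+u−y) = ln(F/S)/T
ln(17.507/16.777) = 0.042592; /T ⇒ 0.102221
y = r + u − ln(F/S)/T = 0.0873 + 0.0322 − 0.102221 = 0.017279
y = 1.73%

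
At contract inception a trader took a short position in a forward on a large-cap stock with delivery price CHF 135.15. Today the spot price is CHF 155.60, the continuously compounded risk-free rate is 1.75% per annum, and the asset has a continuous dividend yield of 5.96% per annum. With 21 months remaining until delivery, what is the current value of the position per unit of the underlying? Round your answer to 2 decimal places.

Current fair forward for the remaining 21 months: F = S·e^((r − q)·T), (r − q) = 0.0175 − 0.0596 = -0.0421
F = 155.60 · e^(-0.0421 × 21/12) = 155.60 × 0.928974 = 144.5484
Value of long forward = (F − K)·e^(−rT) = (144.5484 − 135.15) · e^(−0.0175·21/12)
= 9.3984 × 0.969839 = 9.11
Short position value = −(long value) = -CHF 9.11

-CHF 9.11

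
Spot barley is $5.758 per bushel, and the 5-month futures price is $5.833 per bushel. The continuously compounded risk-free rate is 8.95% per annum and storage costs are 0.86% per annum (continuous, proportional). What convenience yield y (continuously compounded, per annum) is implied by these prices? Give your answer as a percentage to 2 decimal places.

F = S·e^((r+u−y)T) ⇒ (r+u−y) = ln(F/S)/T
ln(5.833/5.758) = 0.012941; /T ⇒ 0.031058
y = r + u − ln(F/S)/T = 0.0895 + 0.0086 − 0.031058 = 0.067042
y = 6.70%

6.70%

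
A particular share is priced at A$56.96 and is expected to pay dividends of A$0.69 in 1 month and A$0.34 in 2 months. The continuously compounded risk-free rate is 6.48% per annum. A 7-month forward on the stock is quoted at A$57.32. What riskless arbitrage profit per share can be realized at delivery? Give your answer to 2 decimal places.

A$0.77 per share

PV(dividends) I = 0.69·e^(−0.0648·1/12) + 0.34·e^(−0.0648·2/12) = 1.0226
Fair forward F* = (S − I)·e^(rT) = (56.96 − 1.0226)·e^0.037800 = 55.9374 × 1.038524 = 58.0923
Market A$57.32 < fair 58.0923: forward underpriced → reverse cash-and-carry (short the stock, invest proceeds at r, pay the dividends, go long the forward).
Profit at T = |F_mkt − F*| = |57.32 − 58.0923| = A$0.77 per share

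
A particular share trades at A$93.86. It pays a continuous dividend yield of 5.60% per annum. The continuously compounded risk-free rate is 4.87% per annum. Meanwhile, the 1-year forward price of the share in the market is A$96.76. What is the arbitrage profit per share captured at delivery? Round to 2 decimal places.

Fair forward: F* = S·e^(carry·T), with carry = (r − q) = 0.0487 − 0.0560 = -0.0073
F* = 93.86 · e^(-0.0073 × 1) = 93.86 · e^-0.007300 = 93.86 × 0.992727 = A$93.1774
Market A$96.76 > fair A$93.1774: forward overpriced → cash-and-carry (buy spot, short the forward).
At maturity, profit = |F_mkt − F*| = |96.76 − 93.1774| = A$3.58 per share

A$3.58 per share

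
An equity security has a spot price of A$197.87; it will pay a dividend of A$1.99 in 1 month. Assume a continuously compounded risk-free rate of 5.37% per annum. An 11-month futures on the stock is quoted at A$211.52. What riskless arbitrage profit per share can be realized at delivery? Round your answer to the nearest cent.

PV(dividends) I = 1.99·e^(−0.0537·1/12) = 1.9811
Fair futures F* = (S − I)·e^(rT) = (197.87 − 1.9811)·e^0.049225 = 195.8889 × 1.050457 = 205.7729
Market A$211.52 > fair 205.7729: forward overpriced → cash-and-carry (borrow at r, buy the stock and collect the dividends, short the forward).
Profit at T = |F_mkt − F*| = |211.52 − 205.7729| = A$5.75 per share

A$5.75 per share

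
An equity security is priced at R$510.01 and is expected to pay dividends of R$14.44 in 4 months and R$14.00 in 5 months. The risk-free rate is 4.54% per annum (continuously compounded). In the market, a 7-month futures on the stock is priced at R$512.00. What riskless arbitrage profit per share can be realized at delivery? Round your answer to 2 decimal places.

PV(dividends) I = 14.44·e^(−0.0454·4/12) + 14.00·e^(−0.0454·5/12) = 27.9608
Fair futures F* = (S − I)·e^(rT) = (510.01 − 27.9608)·e^0.026483 = 482.0492 × 1.026837 = 494.9860
Market R$512.00 > fair 494.9860: forward overpriced → cash-and-carry (borrow at r, buy the stock and collect the dividends, short the forward).
Profit at T = |F_mkt − F*| = |512.00 − 494.9860| = R$17.01 per share

R$17.01 per share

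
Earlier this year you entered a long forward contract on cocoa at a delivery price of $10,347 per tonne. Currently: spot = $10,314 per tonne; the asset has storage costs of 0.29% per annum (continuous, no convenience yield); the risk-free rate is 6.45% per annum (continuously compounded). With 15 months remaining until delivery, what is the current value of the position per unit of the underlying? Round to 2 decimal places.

Current fair forward for the remaining 15 months: F = S·e^((r + u)·T), (r + u) = 0.0645 + 0.0029 = 0.0674
F = 10314 · e^(0.0674 × 15/12) = 10314 × 1.08790084 = 11220.6093
Value of long forward = (F − K)·e^(−rT) = (11220.6093 − 10347) · e^(−0.0645·15/12)
= 873.6093 × 0.92253958 = 805.94

$805.94 per tonne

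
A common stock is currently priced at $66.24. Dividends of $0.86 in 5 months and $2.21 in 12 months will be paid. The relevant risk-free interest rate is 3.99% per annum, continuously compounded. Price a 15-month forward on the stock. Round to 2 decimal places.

$66.51

PV(dividends) I = 0.86·e^(−0.0399·5/12) + 2.21·e^(−0.0399·12/12)
I = 0.8458 + 2.1236 = 2.9694
F = (S − I)·e^(rT) = (66.24 − 2.9694) · e^(0.0399·15/12)
= 63.2706 · e^0.049875 = 63.2706 × 1.051140 = $66.51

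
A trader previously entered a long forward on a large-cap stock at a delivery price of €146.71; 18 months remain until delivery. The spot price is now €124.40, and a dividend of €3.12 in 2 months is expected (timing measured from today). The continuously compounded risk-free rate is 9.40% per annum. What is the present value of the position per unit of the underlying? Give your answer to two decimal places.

-€6.09

PV(remaining dividends) I = 3.12·e^(−0.0940·2/12) = 3.0715
Current forward F = (S − I)·e^(rT) = (124.40 − 3.0715)·e^(0.0940·18/12) = 121.3285 × 1.151425 = 139.7007
Value (long) = (F − K)·e^(−rT) = (139.7007 − 146.71) × 0.868489 = -6.0875
Value = -€6.09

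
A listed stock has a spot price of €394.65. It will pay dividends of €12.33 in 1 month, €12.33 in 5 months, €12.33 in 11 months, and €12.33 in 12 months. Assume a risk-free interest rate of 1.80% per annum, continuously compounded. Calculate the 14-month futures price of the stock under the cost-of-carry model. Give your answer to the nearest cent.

PV(dividends) I = 12.33·e^(−0.0180·1/12) + 12.33·e^(−0.0180·5/12) + 12.33·e^(−0.0180·11/12) + 12.33·e^(−0.0180·12/12)
I = 12.3115 + 12.2379 + 12.1282 + 12.1100 = 48.7876
F = (S − I)·e^(rT) = (394.65 − 48.7876) · e^(0.0180·14/12)
= 345.8624 · e^0.021000 = 345.8624 × 1.021222 = €353.20

€353.20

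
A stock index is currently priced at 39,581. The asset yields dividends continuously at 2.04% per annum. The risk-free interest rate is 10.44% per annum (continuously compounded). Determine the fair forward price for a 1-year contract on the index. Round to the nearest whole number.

F = S·e^((r − q)T) = 39581 · e^((0.1044 − 0.0204) × 1)
= 39581 · e^0.084000 = 39581 × 1.087629
F = 43,049

43,049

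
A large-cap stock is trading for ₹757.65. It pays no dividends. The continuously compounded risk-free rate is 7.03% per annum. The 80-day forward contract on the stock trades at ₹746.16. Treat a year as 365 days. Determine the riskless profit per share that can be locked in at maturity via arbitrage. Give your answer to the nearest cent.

Fair forward: F* = S·e^(carry·T), with carry = r = 0.0703
F* = 757.65 · e^(0.0703 × 80/365) = 757.65 · e^0.015408 = 757.65 × 1.015527 = ₹769.4140
Market ₹746.16 < fair ₹769.4140: forward underpriced → reverse cash-and-carry (short spot, go long the forward).
At maturity, profit = |F_mkt − F*| = |746.16 − 769.4140| = ₹23.25 per share

₹23.25 per share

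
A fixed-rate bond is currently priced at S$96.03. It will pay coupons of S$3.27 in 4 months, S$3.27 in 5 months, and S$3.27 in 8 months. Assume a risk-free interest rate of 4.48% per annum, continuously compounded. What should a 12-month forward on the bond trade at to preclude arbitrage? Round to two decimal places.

PV(coupons) I = 3.27·e^(−0.0448·4/12) + 3.27·e^(−0.0448·5/12) + 3.27·e^(−0.0448·8/12)
I = 3.2215 + 3.2095 + 3.1738 = 9.6048
F = (S − I)·e^(rT) = (96.03 − 9.6048) · e^(0.0448·12/12)
= 86.4252 · e^0.044800 = 86.4252 × 1.045819 = S$90.39

S$90.39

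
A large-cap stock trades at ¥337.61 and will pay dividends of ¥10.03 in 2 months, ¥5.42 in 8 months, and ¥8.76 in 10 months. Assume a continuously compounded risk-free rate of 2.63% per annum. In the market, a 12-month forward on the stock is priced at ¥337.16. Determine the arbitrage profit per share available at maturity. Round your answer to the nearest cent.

¥15.07 per share

PV(dividends) I = 10.03·e^(−0.0263·2/12) + 5.42·e^(−0.0263·8/12) + 8.76·e^(−0.0263·10/12) = 23.8820
Fair forward F* = (S − I)·e^(rT) = (337.61 − 23.8820)·e^0.026300 = 313.7280 × 1.026649 = 322.0885
Market ¥337.16 > fair 322.0885: forward overpriced → cash-and-carry (borrow at r, buy the stock and collect the dividends, short the forward).
Profit at T = |F_mkt − F*| = |337.16 − 322.0885| = ¥15.07 per share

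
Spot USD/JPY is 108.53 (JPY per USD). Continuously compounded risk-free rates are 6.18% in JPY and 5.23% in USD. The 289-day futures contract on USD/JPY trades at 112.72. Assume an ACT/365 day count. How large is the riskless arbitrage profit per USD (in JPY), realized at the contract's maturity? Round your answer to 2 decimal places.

Fair futures: F* = S·e^(carry·T), with carry = (r_JPY − r_USD) = 0.0618 − 0.0523 = 0.0095
F* = 108.53 · e^(0.0095 × 289/365) = 108.53 · e^0.007522 = 108.53 × 1.007550 = 109.3494
Market 112.72 > fair 109.3494: forward overpriced → cash-and-carry (buy spot, short the forward).
At maturity, profit = |F_mkt − F*| = |112.72 − 109.3494| = 3.37 per USD (in JPY)

3.37 per USD (in JPY)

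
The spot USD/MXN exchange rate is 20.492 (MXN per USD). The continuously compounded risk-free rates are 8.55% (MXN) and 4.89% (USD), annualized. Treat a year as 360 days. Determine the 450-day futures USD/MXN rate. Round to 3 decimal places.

F = S·e^((r_MXN − r_USD)T) = 20.492 · e^((0.0855 − 0.0489) × 450/360)
= 20.492 · e^0.045750 = 20.492 × 1.046813
F = 21.451 MXN per USD

21.451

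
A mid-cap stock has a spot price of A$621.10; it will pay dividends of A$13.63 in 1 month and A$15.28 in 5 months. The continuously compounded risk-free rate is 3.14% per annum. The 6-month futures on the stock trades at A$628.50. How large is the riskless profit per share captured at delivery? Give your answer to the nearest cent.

A$26.70 per share

PV(dividends) I = 13.63·e^(−0.0314·1/12) + 15.28·e^(−0.0314·5/12) = 28.6758
Fair futures F* = (S − I)·e^(rT) = (621.10 − 28.6758)·e^0.015700 = 592.4242 × 1.015824 = 601.7987
Market A$628.50 > fair 601.7987: forward overpriced → cash-and-carry (borrow at r, buy the stock and collect the dividends, short the forward).
Profit at T = |F_mkt − F*| = |628.50 − 601.7987| = A$26.70 per share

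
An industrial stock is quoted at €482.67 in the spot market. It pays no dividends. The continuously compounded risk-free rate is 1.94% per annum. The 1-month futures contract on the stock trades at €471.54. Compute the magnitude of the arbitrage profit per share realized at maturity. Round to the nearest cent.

Fair futures: F* = S·e^(carry·T), with carry = r = 0.0194
F* = 482.67 · e^(0.0194 × 1/12) = 482.67 · e^0.001617 = 482.67 × 1.001618 = €483.4510
Market €471.54 < fair €483.4510: forward underpriced → reverse cash-and-carry (short spot, go long the forward).
At maturity, profit = |F_mkt − F*| = |471.54 − 483.4510| = €11.91 per share

€11.91 per share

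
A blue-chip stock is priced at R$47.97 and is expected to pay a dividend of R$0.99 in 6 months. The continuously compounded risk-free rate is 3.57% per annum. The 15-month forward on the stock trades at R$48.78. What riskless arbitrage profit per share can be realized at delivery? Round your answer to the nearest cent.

R$0.36 per share

PV(dividends) I = 0.99·e^(−0.0357·6/12) = 0.9725
Fair forward F* = (S − I)·e^(rT) = (47.97 − 0.9725)·e^0.044625 = 46.9975 × 1.045636 = 49.1423
Market R$48.78 < fair 49.1423: forward underpriced → reverse cash-and-carry (short the stock, invest proceeds at r, pay the dividends, go long the forward).
Profit at T = |F_mkt − F*| = |48.78 − 49.1423| = R$0.36 per share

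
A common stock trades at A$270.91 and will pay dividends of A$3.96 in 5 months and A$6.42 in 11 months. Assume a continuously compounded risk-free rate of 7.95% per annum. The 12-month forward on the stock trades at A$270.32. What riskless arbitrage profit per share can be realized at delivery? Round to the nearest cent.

A$12.40 per share

PV(dividends) I = 3.96·e^(−0.0795·5/12) + 6.42·e^(−0.0795·11/12) = 9.7998
Fair forward F* = (S − I)·e^(rT) = (270.91 − 9.7998)·e^0.079500 = 261.1102 × 1.082746 = 282.7160
Market A$270.32 < fair 282.7160: forward underpriced → reverse cash-and-carry (short the stock, invest proceeds at r, pay the dividends, go long the forward).
Profit at T = |F_mkt − F*| = |270.32 − 282.7160| = A$12.40 per share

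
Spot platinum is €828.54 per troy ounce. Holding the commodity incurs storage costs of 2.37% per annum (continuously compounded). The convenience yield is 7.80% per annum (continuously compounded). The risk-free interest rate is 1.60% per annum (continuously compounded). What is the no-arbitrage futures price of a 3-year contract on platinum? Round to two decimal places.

Net carry = r + u − y = 0.0160 + 0.0237 − 0.0780 = -0.0383
F = S·e^((r+u−y)T) = 828.54 · e^(-0.0383 × 3) = 828.54 · e^-0.114900
= 828.54 × 0.891455 = €738.61 per troy ounce

€738.61 per troy ounce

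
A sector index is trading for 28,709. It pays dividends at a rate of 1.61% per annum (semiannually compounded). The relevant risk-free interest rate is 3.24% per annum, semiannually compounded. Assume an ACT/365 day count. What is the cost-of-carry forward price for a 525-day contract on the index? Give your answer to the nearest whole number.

F = S · (1+r/2)^(2T) / (1+q/2)^(2T)
= 28709 × 1.047315 / 1.023333 = 28709 × 1.023435
F = 29,382

29,382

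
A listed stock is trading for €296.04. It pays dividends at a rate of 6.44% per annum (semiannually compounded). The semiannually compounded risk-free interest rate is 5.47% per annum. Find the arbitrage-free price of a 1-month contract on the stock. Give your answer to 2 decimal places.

F = S · (1+r/2)^(2T) / (1+q/2)^(2T)
= 296.04 × 1.004507 / 1.005296 = 296.04 × 0.999215
F = €295.81

€295.81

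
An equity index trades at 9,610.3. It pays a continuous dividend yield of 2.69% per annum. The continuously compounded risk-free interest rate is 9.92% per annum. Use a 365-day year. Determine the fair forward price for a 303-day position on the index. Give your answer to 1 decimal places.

F = S·e^((r − q)T) = 9610.3 · e^((0.0992 − 0.0269) × 303/365)
= 9610.3 · e^0.060019 = 9610.3 × 1.061857
F = 10,204.8

10,204.8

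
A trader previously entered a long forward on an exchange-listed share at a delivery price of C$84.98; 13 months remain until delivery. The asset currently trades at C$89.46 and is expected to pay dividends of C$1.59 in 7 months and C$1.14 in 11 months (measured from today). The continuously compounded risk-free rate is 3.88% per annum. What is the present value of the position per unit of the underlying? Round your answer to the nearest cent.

PV(remaining dividends) I = 1.59·e^(−0.0388·7/12) + 1.14·e^(−0.0388·11/12) = 2.6546
Current forward F = (S − I)·e^(rT) = (89.46 − 2.6546)·e^(0.0388·13/12) = 86.8054 × 1.042929 = 90.5319
Value (long) = (F − K)·e^(−rT) = (90.5319 − 84.98) × 0.958838 = 5.3234
Value = C$5.32

C$5.32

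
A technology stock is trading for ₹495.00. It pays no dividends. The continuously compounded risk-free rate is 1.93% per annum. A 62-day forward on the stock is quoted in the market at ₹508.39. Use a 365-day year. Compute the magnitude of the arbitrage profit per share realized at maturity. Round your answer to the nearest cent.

Fair forward: F* = S·e^(carry·T), with carry = r = 0.0193
F* = 495.00 · e^(0.0193 × 62/365) = 495.00 · e^0.003278 = 495.00 × 1.003283 = ₹496.6251
Market ₹508.39 > fair ₹496.6251: forward overpriced → cash-and-carry (buy spot, short the forward).
At maturity, profit = |F_mkt − F*| = |508.39 − 496.6251| = ₹11.76 per share

₹11.76 per share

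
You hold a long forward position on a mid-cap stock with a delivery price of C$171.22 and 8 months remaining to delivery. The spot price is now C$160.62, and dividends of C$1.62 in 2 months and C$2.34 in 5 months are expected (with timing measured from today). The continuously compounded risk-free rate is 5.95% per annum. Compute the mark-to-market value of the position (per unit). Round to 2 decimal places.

-C$7.83

PV(remaining dividends) I = 1.62·e^(−0.0595·2/12) + 2.34·e^(−0.0595·5/12) = 3.8867
Current forward F = (S − I)·e^(rT) = (160.62 − 3.8867)·e^(0.0595·8/12) = 156.7333 × 1.040464 = 163.0754
Value (long) = (F − K)·e^(−rT) = (163.0754 − 171.22) × 0.961110 = -7.8279
Value = -C$7.83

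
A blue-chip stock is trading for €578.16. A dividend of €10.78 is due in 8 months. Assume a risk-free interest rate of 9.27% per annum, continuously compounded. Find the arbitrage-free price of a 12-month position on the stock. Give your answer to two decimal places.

€623.20

PV(dividends) I = 10.78·e^(−0.0927·8/12)
I = 10.1340
F = (S − I)·e^(rT) = (578.16 − 10.1340) · e^(0.0927·12/12)
= 568.0260 · e^0.092700 = 568.0260 × 1.097133 = €623.20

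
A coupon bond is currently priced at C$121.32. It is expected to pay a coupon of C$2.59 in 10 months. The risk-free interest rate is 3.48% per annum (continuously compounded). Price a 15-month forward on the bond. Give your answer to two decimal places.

PV(coupons) I = 2.59·e^(−0.0348·10/12)
I = 2.5160
F = (S − I)·e^(rT) = (121.32 − 2.5160) · e^(0.0348·15/12)
= 118.8040 · e^0.043500 = 118.8040 × 1.044460 = C$124.09

C$124.09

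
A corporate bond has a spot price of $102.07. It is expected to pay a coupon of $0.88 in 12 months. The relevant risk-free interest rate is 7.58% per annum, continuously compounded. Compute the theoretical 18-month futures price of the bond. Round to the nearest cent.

$113.45

PV(coupons) I = 0.88·e^(−0.0758·12/12)
I = 0.8158
F = (S − I)·e^(rT) = (102.07 − 0.8158) · e^(0.0758·18/12)
= 101.2542 · e^0.113700 = 101.2542 × 1.120416 = $113.45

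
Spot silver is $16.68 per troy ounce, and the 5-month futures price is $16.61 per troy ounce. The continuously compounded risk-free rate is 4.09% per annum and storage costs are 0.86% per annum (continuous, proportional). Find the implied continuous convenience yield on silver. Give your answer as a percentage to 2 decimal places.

5.96%

F = S·e^((r+u−y)T) ⇒ (r+u−y) = ln(F/S)/T
ln(16.61/16.68) = -0.004205; /T ⇒ -0.010092
y = r + u − ln(F/S)/T = 0.0409 + 0.0086 + 0.010092 = 0.059592
y = 5.96%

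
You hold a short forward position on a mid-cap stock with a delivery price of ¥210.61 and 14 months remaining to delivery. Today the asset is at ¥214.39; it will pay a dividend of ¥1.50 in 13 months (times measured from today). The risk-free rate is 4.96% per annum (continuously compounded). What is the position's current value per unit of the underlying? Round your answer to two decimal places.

PV(remaining dividends) I = 1.50·e^(−0.0496·13/12) = 1.4215
Current forward F = (S − I)·e^(rT) = (214.39 − 1.4215)·e^(0.0496·14/12) = 212.9685 × 1.059574 = 225.6559
Value (long) = (F − K)·e^(−rT) = (225.6559 − 210.61) × 0.943776 = 14.2000
Short position value = −(long value) = -¥14.20

-¥14.20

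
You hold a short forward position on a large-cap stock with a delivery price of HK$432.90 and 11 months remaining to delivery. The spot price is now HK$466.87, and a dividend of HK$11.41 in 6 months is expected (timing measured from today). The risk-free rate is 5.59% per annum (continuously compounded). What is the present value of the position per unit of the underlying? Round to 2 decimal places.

-HK$44.50

PV(remaining dividends) I = 11.41·e^(−0.0559·6/12) = 11.0955
Current forward F = (S − I)·e^(rT) = (466.87 − 11.0955)·e^(0.0559·11/12) = 455.7745 × 1.052577 = 479.7378
Value (long) = (F − K)·e^(−rT) = (479.7378 − 432.90) × 0.950049 = 44.4982
Short position value = −(long value) = -HK$44.50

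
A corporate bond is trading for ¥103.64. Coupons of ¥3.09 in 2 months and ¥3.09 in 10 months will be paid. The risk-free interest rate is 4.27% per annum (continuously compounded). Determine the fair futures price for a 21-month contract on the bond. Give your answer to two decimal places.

PV(coupons) I = 3.09·e^(−0.0427·2/12) + 3.09·e^(−0.0427·10/12)
I = 3.0681 + 2.9820 = 6.0501
F = (S − I)·e^(rT) = (103.64 − 6.0501) · e^(0.0427·21/12)
= 97.5899 · e^0.074725 = 97.5899 × 1.077588 = ¥105.16

¥105.16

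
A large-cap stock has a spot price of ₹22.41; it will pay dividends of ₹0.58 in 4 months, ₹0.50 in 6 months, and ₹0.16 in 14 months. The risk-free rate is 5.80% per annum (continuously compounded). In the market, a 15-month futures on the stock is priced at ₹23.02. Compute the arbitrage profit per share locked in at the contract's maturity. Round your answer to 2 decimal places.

₹0.22 per share

PV(dividends) I = 0.58·e^(−0.0580·4/12) + 0.50·e^(−0.0580·6/12) + 0.16·e^(−0.0580·14/12) = 1.2041
Fair futures F* = (S − I)·e^(rT) = (22.41 − 1.2041)·e^0.072500 = 21.2059 × 1.075193 = 22.8004
Market ₹23.02 > fair 22.8004: forward overpriced → cash-and-carry (borrow at r, buy the stock and collect the dividends, short the forward).
Profit at T = |F_mkt − F*| = |23.02 − 22.8004| = ₹0.22 per share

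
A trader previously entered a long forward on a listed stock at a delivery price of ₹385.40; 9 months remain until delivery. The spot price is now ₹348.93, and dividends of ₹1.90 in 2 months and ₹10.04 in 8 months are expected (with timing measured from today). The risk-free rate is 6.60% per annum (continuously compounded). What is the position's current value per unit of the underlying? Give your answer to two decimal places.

-₹29.34

PV(remaining dividends) I = 1.90·e^(−0.0660·2/12) + 10.04·e^(−0.0660·8/12) = 11.4870
Current forward F = (S − I)·e^(rT) = (348.93 − 11.4870)·e^(0.0660·9/12) = 337.4430 × 1.050746 = 354.5669
Value (long) = (F − K)·e^(−rT) = (354.5669 − 385.40) × 0.951705 = -29.3440
Value = -₹29.34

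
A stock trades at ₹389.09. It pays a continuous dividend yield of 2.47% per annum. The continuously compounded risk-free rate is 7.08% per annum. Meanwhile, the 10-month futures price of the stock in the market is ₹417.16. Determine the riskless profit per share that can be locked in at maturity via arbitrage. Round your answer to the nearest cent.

Fair futures: F* = S·e^(carry·T), with carry = (r − q) = 0.0708 − 0.0247 = 0.0461
F* = 389.09 · e^(0.0461 × 10/12) = 389.09 · e^0.038417 = 389.09 × 1.039164 = ₹404.3283
Market ₹417.16 > fair ₹404.3283: forward overpriced → cash-and-carry (buy spot, short the forward).
At maturity, profit = |F_mkt − F*| = |417.16 − 404.3283| = ₹12.83 per share

₹12.83 per share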